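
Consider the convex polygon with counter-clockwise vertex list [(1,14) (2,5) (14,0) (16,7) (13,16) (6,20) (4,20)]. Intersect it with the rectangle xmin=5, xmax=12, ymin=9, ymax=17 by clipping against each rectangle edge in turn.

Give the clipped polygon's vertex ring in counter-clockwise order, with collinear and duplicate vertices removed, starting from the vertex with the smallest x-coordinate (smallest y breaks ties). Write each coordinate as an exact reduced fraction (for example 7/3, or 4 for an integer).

Clipped polygon: [(5,9) (12,9) (12,116/7) (45/4,17) (5,17)]

1. After x ≥ 5: [(5,15/4) (14,0) (16,7) (13,16) (6,20) (5,20)]
2. After x ≤ 12: [(5,15/4) (12,5/6) (12,116/7) (6,20) (5,20)]
3. After y ≥ 9: [(5,9) (12,9) (12,116/7) (6,20) (5,20)]
4. After y ≤ 17: [(5,17) (5,9) (12,9) (12,116/7) (45/4,17)]
5. Canonical ring: [(5,9) (12,9) (12,116/7) (45/4,17) (5,17)]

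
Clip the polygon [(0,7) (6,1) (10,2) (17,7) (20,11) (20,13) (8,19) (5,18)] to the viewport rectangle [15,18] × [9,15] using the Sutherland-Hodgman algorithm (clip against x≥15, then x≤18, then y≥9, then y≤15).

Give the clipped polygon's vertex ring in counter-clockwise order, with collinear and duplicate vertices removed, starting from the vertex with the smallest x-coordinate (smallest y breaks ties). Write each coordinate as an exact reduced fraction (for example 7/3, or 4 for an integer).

1. After x ≥ 15: [(15,39/7) (17,7) (20,11) (20,13) (15,31/2)]
2. After x ≤ 18: [(15,39/7) (17,7) (18,25/3) (18,14) (15,31/2)]
3. After y ≥ 9: [(15,9) (18,9) (18,14) (15,31/2)]
4. After y ≤ 15: [(15,15) (15,9) (18,9) (18,14) (16,15)]
5. Canonical ring: [(15,9) (18,9) (18,14) (16,15) (15,15)]

Clipped polygon: [(15,9) (18,9) (18,14) (16,15) (15,15)]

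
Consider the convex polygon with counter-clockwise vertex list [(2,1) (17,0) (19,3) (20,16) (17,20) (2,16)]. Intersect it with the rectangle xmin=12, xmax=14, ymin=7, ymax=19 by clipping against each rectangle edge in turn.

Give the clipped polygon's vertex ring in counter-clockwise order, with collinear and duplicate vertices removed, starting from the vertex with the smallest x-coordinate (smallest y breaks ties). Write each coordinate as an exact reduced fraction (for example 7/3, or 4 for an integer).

1. After x ≥ 12: [(12,1/3) (17,0) (19,3) (20,16) (17,20) (12,56/3)]
2. After x ≤ 14: [(12,1/3) (14,1/5) (14,96/5) (12,56/3)]
3. After y ≥ 7: [(12,7) (14,7) (14,96/5) (12,56/3)]
4. After y ≤ 19: [(12,7) (14,7) (14,19) (53/4,19) (12,56/3)]
5. Canonical ring: [(12,7) (14,7) (14,19) (53/4,19) (12,56/3)]

Clipped polygon: [(12,7) (14,7) (14,19) (53/4,19) (12,56/3)]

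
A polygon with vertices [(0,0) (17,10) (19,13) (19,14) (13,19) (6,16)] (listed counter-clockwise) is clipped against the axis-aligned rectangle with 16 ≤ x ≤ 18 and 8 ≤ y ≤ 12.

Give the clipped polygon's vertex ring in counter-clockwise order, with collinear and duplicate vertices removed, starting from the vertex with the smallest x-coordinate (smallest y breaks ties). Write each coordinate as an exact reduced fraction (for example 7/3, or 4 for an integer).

Clipped polygon: [(16,160/17) (17,10) (18,23/2) (18,12) (16,12)]

1. After x ≥ 16: [(16,160/17) (17,10) (19,13) (19,14) (16,33/2)]
2. After x ≤ 18: [(16,160/17) (17,10) (18,23/2) (18,89/6) (16,33/2)]
3. After y ≥ 8: [(16,160/17) (17,10) (18,23/2) (18,89/6) (16,33/2)]
4. After y ≤ 12: [(16,12) (16,160/17) (17,10) (18,23/2) (18,12)]
5. Canonical ring: [(16,160/17) (17,10) (18,23/2) (18,12) (16,12)]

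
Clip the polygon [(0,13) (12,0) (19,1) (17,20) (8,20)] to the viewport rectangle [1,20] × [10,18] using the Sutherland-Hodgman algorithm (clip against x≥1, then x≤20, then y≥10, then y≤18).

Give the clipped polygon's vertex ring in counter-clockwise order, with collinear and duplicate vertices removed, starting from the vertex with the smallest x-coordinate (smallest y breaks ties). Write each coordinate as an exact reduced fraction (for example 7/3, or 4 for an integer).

Clipped polygon: [(1,143/12) (36/13,10) (343/19,10) (327/19,18) (40/7,18) (1,111/8)]

1. After x ≥ 1: [(1,111/8) (1,143/12) (12,0) (19,1) (17,20) (8,20)]
2. After x ≤ 20: [(1,111/8) (1,143/12) (12,0) (19,1) (17,20) (8,20)]
3. After y ≥ 10: [(1,111/8) (1,143/12) (36/13,10) (343/19,10) (17,20) (8,20)]
4. After y ≤ 18: [(40/7,18) (1,111/8) (1,143/12) (36/13,10) (343/19,10) (327/19,18)]
5. Canonical ring: [(1,143/12) (36/13,10) (343/19,10) (327/19,18) (40/7,18) (1,111/8)]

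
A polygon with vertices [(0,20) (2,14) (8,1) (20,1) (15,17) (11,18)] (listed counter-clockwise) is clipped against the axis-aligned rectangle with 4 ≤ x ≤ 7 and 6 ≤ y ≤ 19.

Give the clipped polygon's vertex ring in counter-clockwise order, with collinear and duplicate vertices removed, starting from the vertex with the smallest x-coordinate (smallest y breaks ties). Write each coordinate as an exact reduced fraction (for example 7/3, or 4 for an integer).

1. After x ≥ 4: [(4,212/11) (4,29/3) (8,1) (20,1) (15,17) (11,18)]
2. After x ≤ 7: [(7,206/11) (4,212/11) (4,29/3) (7,19/6)]
3. After y ≥ 6: [(7,6) (7,206/11) (4,212/11) (4,29/3) (74/13,6)]
4. After y ≤ 19: [(7,6) (7,206/11) (11/2,19) (4,19) (4,29/3) (74/13,6)]
5. Canonical ring: [(4,29/3) (74/13,6) (7,6) (7,206/11) (11/2,19) (4,19)]

Clipped polygon: [(4,29/3) (74/13,6) (7,6) (7,206/11) (11/2,19) (4,19)]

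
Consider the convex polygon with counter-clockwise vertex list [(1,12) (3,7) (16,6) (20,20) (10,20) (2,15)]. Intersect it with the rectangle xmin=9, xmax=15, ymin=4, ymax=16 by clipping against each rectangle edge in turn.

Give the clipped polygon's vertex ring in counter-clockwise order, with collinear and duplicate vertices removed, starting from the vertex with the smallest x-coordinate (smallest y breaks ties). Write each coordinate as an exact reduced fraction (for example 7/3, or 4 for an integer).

Clipped polygon: [(9,85/13) (15,79/13) (15,16) (9,16)]

1. After x ≥ 9: [(9,85/13) (16,6) (20,20) (10,20) (9,155/8)]
2. After x ≤ 15: [(9,85/13) (15,79/13) (15,20) (10,20) (9,155/8)]
3. After y ≥ 4: [(9,85/13) (15,79/13) (15,20) (10,20) (9,155/8)]
4. After y ≤ 16: [(9,16) (9,85/13) (15,79/13) (15,16)]
5. Canonical ring: [(9,85/13) (15,79/13) (15,16) (9,16)]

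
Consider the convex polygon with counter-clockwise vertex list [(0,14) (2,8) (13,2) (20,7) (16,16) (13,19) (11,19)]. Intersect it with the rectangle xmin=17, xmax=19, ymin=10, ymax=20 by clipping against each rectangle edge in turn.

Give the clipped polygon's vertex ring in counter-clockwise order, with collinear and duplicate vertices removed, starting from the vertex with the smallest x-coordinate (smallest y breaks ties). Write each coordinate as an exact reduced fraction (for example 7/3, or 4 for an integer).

Clipped polygon: [(17,10) (56/3,10) (17,55/4)]

1. After x ≥ 17: [(17,34/7) (20,7) (17,55/4)]
2. After x ≤ 19: [(17,34/7) (19,44/7) (19,37/4) (17,55/4)]
3. After y ≥ 10: [(17,10) (56/3,10) (17,55/4)]
4. After y ≤ 20: [(17,10) (56/3,10) (17,55/4)]
5. Canonical ring: [(17,10) (56/3,10) (17,55/4)]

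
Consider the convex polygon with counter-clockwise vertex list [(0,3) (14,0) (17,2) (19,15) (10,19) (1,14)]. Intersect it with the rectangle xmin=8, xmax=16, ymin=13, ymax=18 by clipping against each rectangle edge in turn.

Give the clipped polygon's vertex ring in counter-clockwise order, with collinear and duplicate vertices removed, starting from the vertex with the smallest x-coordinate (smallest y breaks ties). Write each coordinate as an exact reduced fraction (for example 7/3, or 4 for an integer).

Clipped polygon: [(8,13) (16,13) (16,49/3) (49/4,18) (41/5,18) (8,161/9)]

1. After x ≥ 8: [(8,9/7) (14,0) (17,2) (19,15) (10,19) (8,161/9)]
2. After x ≤ 16: [(8,9/7) (14,0) (16,4/3) (16,49/3) (10,19) (8,161/9)]
3. After y ≥ 13: [(8,13) (16,13) (16,49/3) (10,19) (8,161/9)]
4. After y ≤ 18: [(8,13) (16,13) (16,49/3) (49/4,18) (41/5,18) (8,161/9)]
5. Canonical ring: [(8,13) (16,13) (16,49/3) (49/4,18) (41/5,18) (8,161/9)]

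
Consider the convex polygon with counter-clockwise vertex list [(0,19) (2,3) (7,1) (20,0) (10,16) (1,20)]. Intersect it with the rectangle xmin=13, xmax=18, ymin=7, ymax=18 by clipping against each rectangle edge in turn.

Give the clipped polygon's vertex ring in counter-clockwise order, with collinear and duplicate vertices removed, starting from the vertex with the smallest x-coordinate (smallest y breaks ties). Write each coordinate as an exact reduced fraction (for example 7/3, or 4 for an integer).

1. After x ≥ 13: [(13,7/13) (20,0) (13,56/5)]
2. After x ≤ 18: [(13,7/13) (18,2/13) (18,16/5) (13,56/5)]
3. After y ≥ 7: [(13,7) (125/8,7) (13,56/5)]
4. After y ≤ 18: [(13,7) (125/8,7) (13,56/5)]
5. Canonical ring: [(13,7) (125/8,7) (13,56/5)]

Clipped polygon: [(13,7) (125/8,7) (13,56/5)]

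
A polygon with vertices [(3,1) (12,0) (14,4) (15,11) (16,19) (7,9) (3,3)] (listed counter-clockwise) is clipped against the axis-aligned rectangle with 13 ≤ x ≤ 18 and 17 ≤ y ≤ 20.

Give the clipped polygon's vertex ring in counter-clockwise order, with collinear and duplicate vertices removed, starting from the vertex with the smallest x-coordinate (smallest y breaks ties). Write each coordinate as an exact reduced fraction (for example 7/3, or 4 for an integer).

1. After x ≥ 13: [(13,2) (14,4) (15,11) (16,19) (13,47/3)]
2. After x ≤ 18: [(13,2) (14,4) (15,11) (16,19) (13,47/3)]
3. After y ≥ 17: [(63/4,17) (16,19) (71/5,17)]
4. After y ≤ 20: [(63/4,17) (16,19) (71/5,17)]
5. Canonical ring: [(71/5,17) (63/4,17) (16,19)]

Clipped polygon: [(71/5,17) (63/4,17) (16,19)]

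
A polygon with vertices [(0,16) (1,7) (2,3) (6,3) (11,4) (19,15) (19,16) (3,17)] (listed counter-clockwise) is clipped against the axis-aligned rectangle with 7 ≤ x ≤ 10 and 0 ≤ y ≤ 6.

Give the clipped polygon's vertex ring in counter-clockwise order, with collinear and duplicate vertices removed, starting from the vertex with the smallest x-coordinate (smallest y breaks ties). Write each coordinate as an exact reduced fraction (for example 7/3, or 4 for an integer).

Clipped polygon: [(7,16/5) (10,19/5) (10,6) (7,6)]

1. After x ≥ 7: [(7,16/5) (11,4) (19,15) (19,16) (7,67/4)]
2. After x ≤ 10: [(7,16/5) (10,19/5) (10,265/16) (7,67/4)]
3. After y ≥ 0: [(7,16/5) (10,19/5) (10,265/16) (7,67/4)]
4. After y ≤ 6: [(7,6) (7,16/5) (10,19/5) (10,6)]
5. Canonical ring: [(7,16/5) (10,19/5) (10,6) (7,6)]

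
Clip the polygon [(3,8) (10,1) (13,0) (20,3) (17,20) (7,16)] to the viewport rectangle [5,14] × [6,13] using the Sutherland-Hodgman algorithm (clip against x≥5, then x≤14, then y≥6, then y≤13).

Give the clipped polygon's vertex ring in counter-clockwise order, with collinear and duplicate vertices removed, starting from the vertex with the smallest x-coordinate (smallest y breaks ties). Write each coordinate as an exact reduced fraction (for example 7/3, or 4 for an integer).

1. After x ≥ 5: [(5,12) (5,6) (10,1) (13,0) (20,3) (17,20) (7,16)]
2. After x ≤ 14: [(5,12) (5,6) (10,1) (13,0) (14,3/7) (14,94/5) (7,16)]
3. After y ≥ 6: [(5,12) (5,6) (5,6) (14,6) (14,94/5) (7,16)]
4. After y ≤ 13: [(11/2,13) (5,12) (5,6) (5,6) (14,6) (14,13)]
5. Canonical ring: [(5,6) (14,6) (14,13) (11/2,13) (5,12)]

Clipped polygon: [(5,6) (14,6) (14,13) (11/2,13) (5,12)]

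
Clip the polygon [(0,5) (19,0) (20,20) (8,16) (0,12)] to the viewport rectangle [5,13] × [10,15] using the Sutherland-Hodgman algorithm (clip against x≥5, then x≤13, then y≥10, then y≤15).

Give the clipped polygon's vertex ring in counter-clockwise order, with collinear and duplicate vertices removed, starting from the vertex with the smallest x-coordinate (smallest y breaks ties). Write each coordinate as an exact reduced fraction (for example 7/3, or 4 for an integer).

Clipped polygon: [(5,10) (13,10) (13,15) (6,15) (5,29/2)]

1. After x ≥ 5: [(5,70/19) (19,0) (20,20) (8,16) (5,29/2)]
2. After x ≤ 13: [(5,70/19) (13,30/19) (13,53/3) (8,16) (5,29/2)]
3. After y ≥ 10: [(5,10) (13,10) (13,53/3) (8,16) (5,29/2)]
4. After y ≤ 15: [(5,10) (13,10) (13,15) (6,15) (5,29/2)]
5. Canonical ring: [(5,10) (13,10) (13,15) (6,15) (5,29/2)]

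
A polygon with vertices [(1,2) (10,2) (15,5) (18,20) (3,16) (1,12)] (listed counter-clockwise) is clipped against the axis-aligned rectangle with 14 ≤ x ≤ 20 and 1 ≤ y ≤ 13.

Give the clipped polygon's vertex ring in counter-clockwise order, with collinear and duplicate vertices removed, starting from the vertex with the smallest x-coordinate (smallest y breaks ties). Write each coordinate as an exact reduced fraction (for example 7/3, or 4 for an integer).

Clipped polygon: [(14,22/5) (15,5) (83/5,13) (14,13)]

1. After x ≥ 14: [(14,22/5) (15,5) (18,20) (14,284/15)]
2. After x ≤ 20: [(14,22/5) (15,5) (18,20) (14,284/15)]
3. After y ≥ 1: [(14,22/5) (15,5) (18,20) (14,284/15)]
4. After y ≤ 13: [(14,13) (14,22/5) (15,5) (83/5,13)]
5. Canonical ring: [(14,22/5) (15,5) (83/5,13) (14,13)]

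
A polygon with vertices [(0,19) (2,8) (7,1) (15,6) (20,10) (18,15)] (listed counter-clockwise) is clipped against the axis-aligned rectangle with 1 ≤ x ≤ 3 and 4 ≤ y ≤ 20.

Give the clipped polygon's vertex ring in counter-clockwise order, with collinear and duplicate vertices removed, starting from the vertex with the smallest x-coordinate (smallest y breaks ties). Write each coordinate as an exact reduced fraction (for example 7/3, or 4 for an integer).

1. After x ≥ 1: [(1,169/9) (1,27/2) (2,8) (7,1) (15,6) (20,10) (18,15)]
2. After x ≤ 3: [(3,55/3) (1,169/9) (1,27/2) (2,8) (3,33/5)]
3. After y ≥ 4: [(3,55/3) (1,169/9) (1,27/2) (2,8) (3,33/5)]
4. After y ≤ 20: [(3,55/3) (1,169/9) (1,27/2) (2,8) (3,33/5)]
5. Canonical ring: [(1,27/2) (2,8) (3,33/5) (3,55/3) (1,169/9)]

Clipped polygon: [(1,27/2) (2,8) (3,33/5) (3,55/3) (1,169/9)]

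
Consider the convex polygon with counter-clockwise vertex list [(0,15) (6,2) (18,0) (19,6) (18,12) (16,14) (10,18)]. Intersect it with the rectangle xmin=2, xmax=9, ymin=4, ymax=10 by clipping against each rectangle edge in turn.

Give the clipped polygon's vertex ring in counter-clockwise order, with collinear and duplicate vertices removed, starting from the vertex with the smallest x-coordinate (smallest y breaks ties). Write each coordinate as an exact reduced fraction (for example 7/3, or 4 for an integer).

Clipped polygon: [(30/13,10) (66/13,4) (9,4) (9,10)]

1. After x ≥ 2: [(2,78/5) (2,32/3) (6,2) (18,0) (19,6) (18,12) (16,14) (10,18)]
2. After x ≤ 9: [(9,177/10) (2,78/5) (2,32/3) (6,2) (9,3/2)]
3. After y ≥ 4: [(9,4) (9,177/10) (2,78/5) (2,32/3) (66/13,4)]
4. After y ≤ 10: [(9,4) (9,10) (30/13,10) (66/13,4)]
5. Canonical ring: [(30/13,10) (66/13,4) (9,4) (9,10)]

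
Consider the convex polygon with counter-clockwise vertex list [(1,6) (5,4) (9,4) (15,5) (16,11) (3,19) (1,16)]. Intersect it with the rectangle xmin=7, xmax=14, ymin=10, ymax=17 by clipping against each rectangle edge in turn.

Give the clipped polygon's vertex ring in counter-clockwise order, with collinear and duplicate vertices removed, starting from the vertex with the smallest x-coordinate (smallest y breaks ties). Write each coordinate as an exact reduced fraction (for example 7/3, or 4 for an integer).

1. After x ≥ 7: [(7,4) (9,4) (15,5) (16,11) (7,215/13)]
2. After x ≤ 14: [(7,4) (9,4) (14,29/6) (14,159/13) (7,215/13)]
3. After y ≥ 10: [(7,10) (14,10) (14,159/13) (7,215/13)]
4. After y ≤ 17: [(7,10) (14,10) (14,159/13) (7,215/13)]
5. Canonical ring: [(7,10) (14,10) (14,159/13) (7,215/13)]

Clipped polygon: [(7,10) (14,10) (14,159/13) (7,215/13)]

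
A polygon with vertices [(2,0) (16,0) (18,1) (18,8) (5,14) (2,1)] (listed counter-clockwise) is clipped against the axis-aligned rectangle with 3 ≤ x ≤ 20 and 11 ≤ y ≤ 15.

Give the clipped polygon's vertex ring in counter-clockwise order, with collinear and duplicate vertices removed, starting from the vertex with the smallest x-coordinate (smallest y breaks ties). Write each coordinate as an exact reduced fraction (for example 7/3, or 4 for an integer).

Clipped polygon: [(56/13,11) (23/2,11) (5,14)]

1. After x ≥ 3: [(3,0) (16,0) (18,1) (18,8) (5,14) (3,16/3)]
2. After x ≤ 20: [(3,0) (16,0) (18,1) (18,8) (5,14) (3,16/3)]
3. After y ≥ 11: [(23/2,11) (5,14) (56/13,11)]
4. After y ≤ 15: [(23/2,11) (5,14) (56/13,11)]
5. Canonical ring: [(56/13,11) (23/2,11) (5,14)]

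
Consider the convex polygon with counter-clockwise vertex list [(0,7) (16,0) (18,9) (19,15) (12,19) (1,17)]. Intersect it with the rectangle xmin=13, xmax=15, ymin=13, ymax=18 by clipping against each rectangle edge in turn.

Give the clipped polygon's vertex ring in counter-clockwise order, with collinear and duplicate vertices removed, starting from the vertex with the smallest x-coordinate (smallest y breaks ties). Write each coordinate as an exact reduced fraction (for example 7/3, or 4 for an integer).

1. After x ≥ 13: [(13,21/16) (16,0) (18,9) (19,15) (13,129/7)]
2. After x ≤ 15: [(13,21/16) (15,7/16) (15,121/7) (13,129/7)]
3. After y ≥ 13: [(13,13) (15,13) (15,121/7) (13,129/7)]
4. After y ≤ 18: [(13,18) (13,13) (15,13) (15,121/7) (55/4,18)]
5. Canonical ring: [(13,13) (15,13) (15,121/7) (55/4,18) (13,18)]

Clipped polygon: [(13,13) (15,13) (15,121/7) (55/4,18) (13,18)]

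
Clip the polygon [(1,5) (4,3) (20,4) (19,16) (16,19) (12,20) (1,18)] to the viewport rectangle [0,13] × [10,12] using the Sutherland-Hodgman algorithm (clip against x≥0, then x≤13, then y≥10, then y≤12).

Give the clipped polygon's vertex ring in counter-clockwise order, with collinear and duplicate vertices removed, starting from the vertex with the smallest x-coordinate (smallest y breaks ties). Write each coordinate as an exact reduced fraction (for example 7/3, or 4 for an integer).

Clipped polygon: [(1,10) (13,10) (13,12) (1,12)]

1. After x ≥ 0: [(1,5) (4,3) (20,4) (19,16) (16,19) (12,20) (1,18)]
2. After x ≤ 13: [(1,5) (4,3) (13,57/16) (13,79/4) (12,20) (1,18)]
3. After y ≥ 10: [(1,10) (13,10) (13,79/4) (12,20) (1,18)]
4. After y ≤ 12: [(1,12) (1,10) (13,10) (13,12)]
5. Canonical ring: [(1,10) (13,10) (13,12) (1,12)]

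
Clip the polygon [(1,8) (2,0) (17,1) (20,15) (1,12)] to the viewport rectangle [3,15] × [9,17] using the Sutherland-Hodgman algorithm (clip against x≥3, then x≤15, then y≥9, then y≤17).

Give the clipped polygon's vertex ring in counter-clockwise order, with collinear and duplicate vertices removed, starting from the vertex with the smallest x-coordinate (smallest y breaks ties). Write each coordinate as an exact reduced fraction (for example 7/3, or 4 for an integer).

1. After x ≥ 3: [(3,1/15) (17,1) (20,15) (3,234/19)]
2. After x ≤ 15: [(3,1/15) (15,13/15) (15,270/19) (3,234/19)]
3. After y ≥ 9: [(3,9) (15,9) (15,270/19) (3,234/19)]
4. After y ≤ 17: [(3,9) (15,9) (15,270/19) (3,234/19)]
5. Canonical ring: [(3,9) (15,9) (15,270/19) (3,234/19)]

Clipped polygon: [(3,9) (15,9) (15,270/19) (3,234/19)]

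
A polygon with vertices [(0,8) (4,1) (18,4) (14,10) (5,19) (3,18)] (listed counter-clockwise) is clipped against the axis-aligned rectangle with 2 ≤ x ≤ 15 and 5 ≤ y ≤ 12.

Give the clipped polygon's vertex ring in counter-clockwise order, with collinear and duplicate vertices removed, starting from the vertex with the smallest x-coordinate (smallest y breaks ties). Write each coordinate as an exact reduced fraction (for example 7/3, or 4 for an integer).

1. After x ≥ 2: [(2,44/3) (2,9/2) (4,1) (18,4) (14,10) (5,19) (3,18)]
2. After x ≤ 15: [(2,44/3) (2,9/2) (4,1) (15,47/14) (15,17/2) (14,10) (5,19) (3,18)]
3. After y ≥ 5: [(2,44/3) (2,5) (15,5) (15,17/2) (14,10) (5,19) (3,18)]
4. After y ≤ 12: [(2,12) (2,5) (15,5) (15,17/2) (14,10) (12,12)]
5. Canonical ring: [(2,5) (15,5) (15,17/2) (14,10) (12,12) (2,12)]

Clipped polygon: [(2,5) (15,5) (15,17/2) (14,10) (12,12) (2,12)]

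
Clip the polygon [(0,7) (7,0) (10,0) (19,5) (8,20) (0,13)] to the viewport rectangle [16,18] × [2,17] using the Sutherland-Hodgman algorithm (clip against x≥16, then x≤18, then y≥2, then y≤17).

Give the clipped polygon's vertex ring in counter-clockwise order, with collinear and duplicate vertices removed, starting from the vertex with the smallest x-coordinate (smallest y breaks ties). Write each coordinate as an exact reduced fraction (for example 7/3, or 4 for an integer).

Clipped polygon: [(16,10/3) (18,40/9) (18,70/11) (16,100/11)]

1. After x ≥ 16: [(16,10/3) (19,5) (16,100/11)]
2. After x ≤ 18: [(16,10/3) (18,40/9) (18,70/11) (16,100/11)]
3. After y ≥ 2: [(16,10/3) (18,40/9) (18,70/11) (16,100/11)]
4. After y ≤ 17: [(16,10/3) (18,40/9) (18,70/11) (16,100/11)]
5. Canonical ring: [(16,10/3) (18,40/9) (18,70/11) (16,100/11)]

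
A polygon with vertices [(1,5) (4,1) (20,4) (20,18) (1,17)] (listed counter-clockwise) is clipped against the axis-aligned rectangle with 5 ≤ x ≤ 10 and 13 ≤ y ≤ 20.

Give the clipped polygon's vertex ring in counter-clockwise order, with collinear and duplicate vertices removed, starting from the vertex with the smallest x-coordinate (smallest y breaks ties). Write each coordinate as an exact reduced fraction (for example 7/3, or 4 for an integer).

1. After x ≥ 5: [(5,19/16) (20,4) (20,18) (5,327/19)]
2. After x ≤ 10: [(5,19/16) (10,17/8) (10,332/19) (5,327/19)]
3. After y ≥ 13: [(5,13) (10,13) (10,332/19) (5,327/19)]
4. After y ≤ 20: [(5,13) (10,13) (10,332/19) (5,327/19)]
5. Canonical ring: [(5,13) (10,13) (10,332/19) (5,327/19)]

Clipped polygon: [(5,13) (10,13) (10,332/19) (5,327/19)]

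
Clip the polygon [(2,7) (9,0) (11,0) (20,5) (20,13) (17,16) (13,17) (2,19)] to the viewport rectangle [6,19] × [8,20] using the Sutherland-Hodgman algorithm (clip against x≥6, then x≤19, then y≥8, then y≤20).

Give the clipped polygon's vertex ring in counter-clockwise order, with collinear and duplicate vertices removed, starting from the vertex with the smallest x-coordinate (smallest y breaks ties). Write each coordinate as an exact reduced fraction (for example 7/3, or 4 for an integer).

Clipped polygon: [(6,8) (19,8) (19,14) (17,16) (13,17) (6,201/11)]

1. After x ≥ 6: [(6,3) (9,0) (11,0) (20,5) (20,13) (17,16) (13,17) (6,201/11)]
2. After x ≤ 19: [(6,3) (9,0) (11,0) (19,40/9) (19,14) (17,16) (13,17) (6,201/11)]
3. After y ≥ 8: [(6,8) (19,8) (19,14) (17,16) (13,17) (6,201/11)]
4. After y ≤ 20: [(6,8) (19,8) (19,14) (17,16) (13,17) (6,201/11)]
5. Canonical ring: [(6,8) (19,8) (19,14) (17,16) (13,17) (6,201/11)]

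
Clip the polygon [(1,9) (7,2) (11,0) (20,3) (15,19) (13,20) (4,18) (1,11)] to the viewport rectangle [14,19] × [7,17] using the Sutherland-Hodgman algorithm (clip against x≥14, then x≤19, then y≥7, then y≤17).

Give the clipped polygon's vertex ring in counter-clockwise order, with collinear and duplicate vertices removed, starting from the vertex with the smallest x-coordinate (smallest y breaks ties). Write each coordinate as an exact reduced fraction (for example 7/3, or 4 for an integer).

Clipped polygon: [(14,7) (75/4,7) (125/8,17) (14,17)]

1. After x ≥ 14: [(14,1) (20,3) (15,19) (14,39/2)]
2. After x ≤ 19: [(14,1) (19,8/3) (19,31/5) (15,19) (14,39/2)]
3. After y ≥ 7: [(14,7) (75/4,7) (15,19) (14,39/2)]
4. After y ≤ 17: [(14,17) (14,7) (75/4,7) (125/8,17)]
5. Canonical ring: [(14,7) (75/4,7) (125/8,17) (14,17)]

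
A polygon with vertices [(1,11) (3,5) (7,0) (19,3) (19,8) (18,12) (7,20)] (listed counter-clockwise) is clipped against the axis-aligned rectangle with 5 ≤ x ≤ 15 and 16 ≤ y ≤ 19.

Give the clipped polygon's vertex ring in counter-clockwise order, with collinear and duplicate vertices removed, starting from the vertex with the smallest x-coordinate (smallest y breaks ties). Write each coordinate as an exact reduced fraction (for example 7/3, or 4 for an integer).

Clipped polygon: [(5,16) (25/2,16) (67/8,19) (19/3,19) (5,17)]

1. After x ≥ 5: [(5,17) (5,5/2) (7,0) (19,3) (19,8) (18,12) (7,20)]
2. After x ≤ 15: [(5,17) (5,5/2) (7,0) (15,2) (15,156/11) (7,20)]
3. After y ≥ 16: [(5,17) (5,16) (25/2,16) (7,20)]
4. After y ≤ 19: [(19/3,19) (5,17) (5,16) (25/2,16) (67/8,19)]
5. Canonical ring: [(5,16) (25/2,16) (67/8,19) (19/3,19) (5,17)]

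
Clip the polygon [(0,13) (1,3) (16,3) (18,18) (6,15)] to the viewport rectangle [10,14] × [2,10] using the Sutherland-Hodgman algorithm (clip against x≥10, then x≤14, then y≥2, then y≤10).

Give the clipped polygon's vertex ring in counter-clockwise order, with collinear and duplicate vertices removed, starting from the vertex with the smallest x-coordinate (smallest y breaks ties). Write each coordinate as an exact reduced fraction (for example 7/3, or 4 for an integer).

1. After x ≥ 10: [(10,3) (16,3) (18,18) (10,16)]
2. After x ≤ 14: [(10,3) (14,3) (14,17) (10,16)]
3. After y ≥ 2: [(10,3) (14,3) (14,17) (10,16)]
4. After y ≤ 10: [(10,10) (10,3) (14,3) (14,10)]
5. Canonical ring: [(10,3) (14,3) (14,10) (10,10)]

Clipped polygon: [(10,3) (14,3) (14,10) (10,10)]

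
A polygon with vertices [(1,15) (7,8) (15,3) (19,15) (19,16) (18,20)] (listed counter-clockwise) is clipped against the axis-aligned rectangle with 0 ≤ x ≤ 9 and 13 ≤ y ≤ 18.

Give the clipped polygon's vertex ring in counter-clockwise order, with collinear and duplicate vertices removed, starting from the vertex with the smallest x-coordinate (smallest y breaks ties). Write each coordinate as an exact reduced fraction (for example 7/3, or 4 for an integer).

1. After x ≥ 0: [(1,15) (7,8) (15,3) (19,15) (19,16) (18,20)]
2. After x ≤ 9: [(9,295/17) (1,15) (7,8) (9,27/4)]
3. After y ≥ 13: [(9,13) (9,295/17) (1,15) (19/7,13)]
4. After y ≤ 18: [(9,13) (9,295/17) (1,15) (19/7,13)]
5. Canonical ring: [(1,15) (19/7,13) (9,13) (9,295/17)]

Clipped polygon: [(1,15) (19/7,13) (9,13) (9,295/17)]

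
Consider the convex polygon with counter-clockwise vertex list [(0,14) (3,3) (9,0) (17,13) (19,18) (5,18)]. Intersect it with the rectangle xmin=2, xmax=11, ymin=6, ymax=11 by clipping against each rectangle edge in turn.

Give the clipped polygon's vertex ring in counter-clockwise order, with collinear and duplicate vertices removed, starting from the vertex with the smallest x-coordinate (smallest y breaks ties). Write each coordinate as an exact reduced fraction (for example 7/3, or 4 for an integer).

1. After x ≥ 2: [(2,78/5) (2,20/3) (3,3) (9,0) (17,13) (19,18) (5,18)]
2. After x ≤ 11: [(2,78/5) (2,20/3) (3,3) (9,0) (11,13/4) (11,18) (5,18)]
3. After y ≥ 6: [(2,78/5) (2,20/3) (24/11,6) (11,6) (11,18) (5,18)]
4. After y ≤ 11: [(2,11) (2,20/3) (24/11,6) (11,6) (11,11)]
5. Canonical ring: [(2,20/3) (24/11,6) (11,6) (11,11) (2,11)]

Clipped polygon: [(2,20/3) (24/11,6) (11,6) (11,11) (2,11)]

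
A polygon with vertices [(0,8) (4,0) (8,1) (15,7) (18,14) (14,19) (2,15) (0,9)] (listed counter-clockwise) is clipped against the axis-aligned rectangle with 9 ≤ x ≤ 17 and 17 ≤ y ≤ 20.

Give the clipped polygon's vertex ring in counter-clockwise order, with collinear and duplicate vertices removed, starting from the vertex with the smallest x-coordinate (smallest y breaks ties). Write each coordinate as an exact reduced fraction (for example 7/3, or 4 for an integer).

Clipped polygon: [(9,17) (78/5,17) (14,19) (9,52/3)]

1. After x ≥ 9: [(9,13/7) (15,7) (18,14) (14,19) (9,52/3)]
2. After x ≤ 17: [(9,13/7) (15,7) (17,35/3) (17,61/4) (14,19) (9,52/3)]
3. After y ≥ 17: [(9,17) (78/5,17) (14,19) (9,52/3)]
4. After y ≤ 20: [(9,17) (78/5,17) (14,19) (9,52/3)]
5. Canonical ring: [(9,17) (78/5,17) (14,19) (9,52/3)]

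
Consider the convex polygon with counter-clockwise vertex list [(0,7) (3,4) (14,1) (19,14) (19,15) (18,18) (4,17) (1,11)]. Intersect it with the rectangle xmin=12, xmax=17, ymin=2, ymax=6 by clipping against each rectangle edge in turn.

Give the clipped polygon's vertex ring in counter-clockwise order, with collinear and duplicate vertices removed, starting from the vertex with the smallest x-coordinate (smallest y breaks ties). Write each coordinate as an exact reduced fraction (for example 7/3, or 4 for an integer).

1. After x ≥ 12: [(12,17/11) (14,1) (19,14) (19,15) (18,18) (12,123/7)]
2. After x ≤ 17: [(12,17/11) (14,1) (17,44/5) (17,251/14) (12,123/7)]
3. After y ≥ 2: [(12,2) (187/13,2) (17,44/5) (17,251/14) (12,123/7)]
4. After y ≤ 6: [(12,6) (12,2) (187/13,2) (207/13,6)]
5. Canonical ring: [(12,2) (187/13,2) (207/13,6) (12,6)]

Clipped polygon: [(12,2) (187/13,2) (207/13,6) (12,6)]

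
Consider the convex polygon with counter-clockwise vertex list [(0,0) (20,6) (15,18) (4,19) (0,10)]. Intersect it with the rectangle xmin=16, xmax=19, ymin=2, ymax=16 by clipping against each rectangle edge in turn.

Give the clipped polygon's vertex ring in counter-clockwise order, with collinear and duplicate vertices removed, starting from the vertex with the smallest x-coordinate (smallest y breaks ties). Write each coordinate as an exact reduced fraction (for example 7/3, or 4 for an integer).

Clipped polygon: [(16,24/5) (19,57/10) (19,42/5) (16,78/5)]

1. After x ≥ 16: [(16,24/5) (20,6) (16,78/5)]
2. After x ≤ 19: [(16,24/5) (19,57/10) (19,42/5) (16,78/5)]
3. After y ≥ 2: [(16,24/5) (19,57/10) (19,42/5) (16,78/5)]
4. After y ≤ 16: [(16,24/5) (19,57/10) (19,42/5) (16,78/5)]
5. Canonical ring: [(16,24/5) (19,57/10) (19,42/5) (16,78/5)]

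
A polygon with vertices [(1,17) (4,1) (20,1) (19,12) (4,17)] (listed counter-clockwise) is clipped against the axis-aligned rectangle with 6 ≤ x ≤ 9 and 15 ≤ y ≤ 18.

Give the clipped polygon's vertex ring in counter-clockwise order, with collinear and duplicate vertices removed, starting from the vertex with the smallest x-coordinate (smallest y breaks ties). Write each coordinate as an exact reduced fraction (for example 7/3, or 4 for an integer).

1. After x ≥ 6: [(6,1) (20,1) (19,12) (6,49/3)]
2. After x ≤ 9: [(6,1) (9,1) (9,46/3) (6,49/3)]
3. After y ≥ 15: [(6,15) (9,15) (9,46/3) (6,49/3)]
4. After y ≤ 18: [(6,15) (9,15) (9,46/3) (6,49/3)]
5. Canonical ring: [(6,15) (9,15) (9,46/3) (6,49/3)]

Clipped polygon: [(6,15) (9,15) (9,46/3) (6,49/3)]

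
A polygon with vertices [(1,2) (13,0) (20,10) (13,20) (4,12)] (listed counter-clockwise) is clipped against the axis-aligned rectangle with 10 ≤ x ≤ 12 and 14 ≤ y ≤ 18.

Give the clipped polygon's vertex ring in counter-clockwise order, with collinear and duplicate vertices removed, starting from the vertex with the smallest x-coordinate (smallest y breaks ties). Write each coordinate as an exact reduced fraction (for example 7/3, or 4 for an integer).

Clipped polygon: [(10,14) (12,14) (12,18) (43/4,18) (10,52/3)]

1. After x ≥ 10: [(10,1/2) (13,0) (20,10) (13,20) (10,52/3)]
2. After x ≤ 12: [(10,1/2) (12,1/6) (12,172/9) (10,52/3)]
3. After y ≥ 14: [(10,14) (12,14) (12,172/9) (10,52/3)]
4. After y ≤ 18: [(10,14) (12,14) (12,18) (43/4,18) (10,52/3)]
5. Canonical ring: [(10,14) (12,14) (12,18) (43/4,18) (10,52/3)]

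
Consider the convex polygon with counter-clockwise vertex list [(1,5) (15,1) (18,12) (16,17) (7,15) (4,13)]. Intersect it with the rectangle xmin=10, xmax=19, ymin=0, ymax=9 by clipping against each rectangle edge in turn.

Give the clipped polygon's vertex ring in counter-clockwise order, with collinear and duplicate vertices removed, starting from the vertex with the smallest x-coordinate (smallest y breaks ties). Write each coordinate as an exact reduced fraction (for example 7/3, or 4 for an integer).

1. After x ≥ 10: [(10,17/7) (15,1) (18,12) (16,17) (10,47/3)]
2. After x ≤ 19: [(10,17/7) (15,1) (18,12) (16,17) (10,47/3)]
3. After y ≥ 0: [(10,17/7) (15,1) (18,12) (16,17) (10,47/3)]
4. After y ≤ 9: [(10,9) (10,17/7) (15,1) (189/11,9)]
5. Canonical ring: [(10,17/7) (15,1) (189/11,9) (10,9)]

Clipped polygon: [(10,17/7) (15,1) (189/11,9) (10,9)]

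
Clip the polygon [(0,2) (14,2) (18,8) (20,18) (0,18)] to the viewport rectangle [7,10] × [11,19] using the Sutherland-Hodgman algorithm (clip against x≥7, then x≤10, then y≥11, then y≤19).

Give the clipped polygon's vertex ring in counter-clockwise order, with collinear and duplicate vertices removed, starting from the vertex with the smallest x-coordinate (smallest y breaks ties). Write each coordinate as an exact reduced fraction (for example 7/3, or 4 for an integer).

Clipped polygon: [(7,11) (10,11) (10,18) (7,18)]

1. After x ≥ 7: [(7,2) (14,2) (18,8) (20,18) (7,18)]
2. After x ≤ 10: [(7,2) (10,2) (10,18) (7,18)]
3. After y ≥ 11: [(7,11) (10,11) (10,18) (7,18)]
4. After y ≤ 19: [(7,11) (10,11) (10,18) (7,18)]
5. Canonical ring: [(7,11) (10,11) (10,18) (7,18)]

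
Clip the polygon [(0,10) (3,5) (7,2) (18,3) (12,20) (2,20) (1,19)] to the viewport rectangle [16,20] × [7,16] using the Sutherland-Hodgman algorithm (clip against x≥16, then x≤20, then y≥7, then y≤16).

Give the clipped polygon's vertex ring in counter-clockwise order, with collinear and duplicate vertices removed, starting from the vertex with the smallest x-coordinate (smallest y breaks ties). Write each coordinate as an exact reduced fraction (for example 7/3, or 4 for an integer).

Clipped polygon: [(16,7) (282/17,7) (16,26/3)]

1. After x ≥ 16: [(16,31/11) (18,3) (16,26/3)]
2. After x ≤ 20: [(16,31/11) (18,3) (16,26/3)]
3. After y ≥ 7: [(16,7) (282/17,7) (16,26/3)]
4. After y ≤ 16: [(16,7) (282/17,7) (16,26/3)]
5. Canonical ring: [(16,7) (282/17,7) (16,26/3)]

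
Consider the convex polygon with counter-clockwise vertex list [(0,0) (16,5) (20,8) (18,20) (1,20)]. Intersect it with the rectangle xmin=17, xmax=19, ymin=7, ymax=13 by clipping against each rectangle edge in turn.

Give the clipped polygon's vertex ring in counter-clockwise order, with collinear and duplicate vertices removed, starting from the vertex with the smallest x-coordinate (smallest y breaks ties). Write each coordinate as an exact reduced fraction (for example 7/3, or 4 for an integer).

Clipped polygon: [(17,7) (56/3,7) (19,29/4) (19,13) (17,13)]

1. After x ≥ 17: [(17,23/4) (20,8) (18,20) (17,20)]
2. After x ≤ 19: [(17,23/4) (19,29/4) (19,14) (18,20) (17,20)]
3. After y ≥ 7: [(17,7) (56/3,7) (19,29/4) (19,14) (18,20) (17,20)]
4. After y ≤ 13: [(17,13) (17,7) (56/3,7) (19,29/4) (19,13)]
5. Canonical ring: [(17,7) (56/3,7) (19,29/4) (19,13) (17,13)]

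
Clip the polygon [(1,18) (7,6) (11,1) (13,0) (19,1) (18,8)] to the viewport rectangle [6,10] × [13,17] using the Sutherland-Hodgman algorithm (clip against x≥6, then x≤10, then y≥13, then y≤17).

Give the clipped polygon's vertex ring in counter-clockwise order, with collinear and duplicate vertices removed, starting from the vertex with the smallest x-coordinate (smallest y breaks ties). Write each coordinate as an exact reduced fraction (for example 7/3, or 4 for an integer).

1. After x ≥ 6: [(6,256/17) (6,8) (7,6) (11,1) (13,0) (19,1) (18,8)]
2. After x ≤ 10: [(10,216/17) (6,256/17) (6,8) (7,6) (10,9/4)]
3. After y ≥ 13: [(19/2,13) (6,256/17) (6,13)]
4. After y ≤ 17: [(19/2,13) (6,256/17) (6,13)]
5. Canonical ring: [(6,13) (19/2,13) (6,256/17)]

Clipped polygon: [(6,13) (19/2,13) (6,256/17)]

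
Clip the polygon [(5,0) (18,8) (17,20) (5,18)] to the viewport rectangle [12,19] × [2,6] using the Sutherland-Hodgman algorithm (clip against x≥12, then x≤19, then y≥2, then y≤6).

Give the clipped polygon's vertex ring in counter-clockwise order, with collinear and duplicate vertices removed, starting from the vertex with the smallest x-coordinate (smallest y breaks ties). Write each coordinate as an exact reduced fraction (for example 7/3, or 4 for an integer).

1. After x ≥ 12: [(12,56/13) (18,8) (17,20) (12,115/6)]
2. After x ≤ 19: [(12,56/13) (18,8) (17,20) (12,115/6)]
3. After y ≥ 2: [(12,56/13) (18,8) (17,20) (12,115/6)]
4. After y ≤ 6: [(12,6) (12,56/13) (59/4,6)]
5. Canonical ring: [(12,56/13) (59/4,6) (12,6)]

Clipped polygon: [(12,56/13) (59/4,6) (12,6)]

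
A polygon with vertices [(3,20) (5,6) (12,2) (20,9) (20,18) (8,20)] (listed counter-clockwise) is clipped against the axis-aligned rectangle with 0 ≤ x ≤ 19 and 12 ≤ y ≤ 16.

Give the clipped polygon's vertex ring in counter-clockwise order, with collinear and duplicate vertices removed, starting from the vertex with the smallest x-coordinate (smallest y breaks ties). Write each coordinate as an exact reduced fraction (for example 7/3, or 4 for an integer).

1. After x ≥ 0: [(3,20) (5,6) (12,2) (20,9) (20,18) (8,20)]
2. After x ≤ 19: [(3,20) (5,6) (12,2) (19,65/8) (19,109/6) (8,20)]
3. After y ≥ 12: [(3,20) (29/7,12) (19,12) (19,109/6) (8,20)]
4. After y ≤ 16: [(25/7,16) (29/7,12) (19,12) (19,16)]
5. Canonical ring: [(25/7,16) (29/7,12) (19,12) (19,16)]

Clipped polygon: [(25/7,16) (29/7,12) (19,12) (19,16)]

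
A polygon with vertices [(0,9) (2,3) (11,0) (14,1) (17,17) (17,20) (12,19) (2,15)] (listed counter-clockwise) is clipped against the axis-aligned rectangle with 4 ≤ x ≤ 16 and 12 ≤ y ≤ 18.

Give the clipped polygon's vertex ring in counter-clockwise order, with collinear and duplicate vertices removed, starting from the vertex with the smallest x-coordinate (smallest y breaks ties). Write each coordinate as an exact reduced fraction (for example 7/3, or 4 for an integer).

1. After x ≥ 4: [(4,7/3) (11,0) (14,1) (17,17) (17,20) (12,19) (4,79/5)]
2. After x ≤ 16: [(4,7/3) (11,0) (14,1) (16,35/3) (16,99/5) (12,19) (4,79/5)]
3. After y ≥ 12: [(4,12) (16,12) (16,99/5) (12,19) (4,79/5)]
4. After y ≤ 18: [(4,12) (16,12) (16,18) (19/2,18) (4,79/5)]
5. Canonical ring: [(4,12) (16,12) (16,18) (19/2,18) (4,79/5)]

Clipped polygon: [(4,12) (16,12) (16,18) (19/2,18) (4,79/5)]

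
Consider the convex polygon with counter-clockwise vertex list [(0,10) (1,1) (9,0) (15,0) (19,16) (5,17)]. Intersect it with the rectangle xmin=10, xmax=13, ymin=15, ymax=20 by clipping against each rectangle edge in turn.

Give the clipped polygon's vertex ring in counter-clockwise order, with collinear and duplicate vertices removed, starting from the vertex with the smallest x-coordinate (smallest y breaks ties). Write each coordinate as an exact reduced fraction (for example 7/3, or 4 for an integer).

Clipped polygon: [(10,15) (13,15) (13,115/7) (10,233/14)]

1. After x ≥ 10: [(10,0) (15,0) (19,16) (10,233/14)]
2. After x ≤ 13: [(10,0) (13,0) (13,115/7) (10,233/14)]
3. After y ≥ 15: [(10,15) (13,15) (13,115/7) (10,233/14)]
4. After y ≤ 20: [(10,15) (13,15) (13,115/7) (10,233/14)]
5. Canonical ring: [(10,15) (13,15) (13,115/7) (10,233/14)]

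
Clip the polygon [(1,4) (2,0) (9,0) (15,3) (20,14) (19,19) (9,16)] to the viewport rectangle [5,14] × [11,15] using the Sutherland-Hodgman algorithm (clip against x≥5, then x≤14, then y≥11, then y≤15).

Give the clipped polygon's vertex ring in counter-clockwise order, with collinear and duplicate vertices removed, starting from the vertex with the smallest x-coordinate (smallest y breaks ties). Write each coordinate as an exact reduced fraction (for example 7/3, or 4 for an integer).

1. After x ≥ 5: [(5,10) (5,0) (9,0) (15,3) (20,14) (19,19) (9,16)]
2. After x ≤ 14: [(5,10) (5,0) (9,0) (14,5/2) (14,35/2) (9,16)]
3. After y ≥ 11: [(17/3,11) (14,11) (14,35/2) (9,16)]
4. After y ≤ 15: [(25/3,15) (17/3,11) (14,11) (14,15)]
5. Canonical ring: [(17/3,11) (14,11) (14,15) (25/3,15)]

Clipped polygon: [(17/3,11) (14,11) (14,15) (25/3,15)]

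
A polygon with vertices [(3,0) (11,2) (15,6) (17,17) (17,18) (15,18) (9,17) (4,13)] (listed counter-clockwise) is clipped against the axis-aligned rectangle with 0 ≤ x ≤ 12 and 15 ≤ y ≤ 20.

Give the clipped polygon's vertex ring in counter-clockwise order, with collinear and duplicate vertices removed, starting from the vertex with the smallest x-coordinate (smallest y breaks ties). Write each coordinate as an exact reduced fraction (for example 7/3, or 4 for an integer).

Clipped polygon: [(13/2,15) (12,15) (12,35/2) (9,17)]

1. After x ≥ 0: [(3,0) (11,2) (15,6) (17,17) (17,18) (15,18) (9,17) (4,13)]
2. After x ≤ 12: [(3,0) (11,2) (12,3) (12,35/2) (9,17) (4,13)]
3. After y ≥ 15: [(12,15) (12,35/2) (9,17) (13/2,15)]
4. After y ≤ 20: [(12,15) (12,35/2) (9,17) (13/2,15)]
5. Canonical ring: [(13/2,15) (12,15) (12,35/2) (9,17)]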